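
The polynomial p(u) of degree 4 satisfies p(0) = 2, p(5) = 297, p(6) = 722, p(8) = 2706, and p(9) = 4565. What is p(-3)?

209

Write p(u) = au^4 + bu^3 + cu^2 + du + e. Substituting each data point gives a linear system:
  e = 2
  625a + 125b + 25c + 5d + e = 297
  1296a + 216b + 36c + 6d + e = 722
  4096a + 512b + 64c + 8d + e = 2706
  6561a + 729b + 81c + 9d + e = 4565
Solving the system yields a = 1, b = -3, c = 3, d = -6, e = 2.
So p(u) = u^4 - 3u^3 + 3u^2 - 6u + 2.
Then p(-3) = 209.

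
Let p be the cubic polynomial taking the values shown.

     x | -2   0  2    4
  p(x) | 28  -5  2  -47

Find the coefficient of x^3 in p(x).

Write p(x) = ax^3 + bx^2 + cx + d. Substituting each data point gives a linear system:
  -8a + 4b - 2c + d = 28
  d = -5
  8a + 4b + 2c + d = 2
  64a + 16b + 4c + d = -47
Solving the system yields a = -2, b = 5, c = 3/2, d = -5.
So p(x) = -2x³ + 5x² + (3/2)x - 5.
The leading coefficient is -2.

-2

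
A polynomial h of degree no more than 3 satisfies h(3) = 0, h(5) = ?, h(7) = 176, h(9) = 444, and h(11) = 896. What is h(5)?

The 4 known points determine the degree-3 polynomial uniquely.
Write h(x) = ax^3 + bx^2 + cx + d. Substituting each data point gives a linear system:
  27a + 9b + 3c + d = 0
  343a + 49b + 7c + d = 176
  729a + 81b + 9c + d = 444
  1331a + 121b + 11c + d = 896
Solving the system yields a = 1, b = -4, c = 5, d = -6.
So h(x) = x^3 - 4x^2 + 5x - 6.
Then h(5) = 44.

44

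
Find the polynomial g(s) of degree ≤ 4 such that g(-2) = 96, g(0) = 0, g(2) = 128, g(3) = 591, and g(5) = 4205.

Using the Lagrange interpolation formula with nodes -2, 0, 2, 3, 5:
  L_0(s) = s(s - 2)(s - 3)(s - 5) / 280
  L_1(s) = (s + 2)(s - 2)(s - 3)(s - 5) / -60
  L_2(s) = (s + 2)s(s - 3)(s - 5) / 24
  L_3(s) = (s + 2)s(s - 2)(s - 5) / -30
  L_4(s) = (s + 2)s(s - 2)(s - 3) / 210
Then g(s) = 96·L_0(s) + 0·L_1(s) + 128·L_2(s) + 591·L_3(s) + 4205·L_4(s).
Expanding and collecting terms gives g(s) = 6s⁴ + 3s³ + 4s² - 4s.
Check: g(2) = 128. ✓

g(s) = 6s^4 + 3s^3 + 4s^2 - 4s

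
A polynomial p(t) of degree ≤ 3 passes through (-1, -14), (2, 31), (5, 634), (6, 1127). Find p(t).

p(t) = 6t^3 - 5t^2 + 2t - 1

Write p(t) = at^3 + bt^2 + ct + d. Substituting each data point gives a linear system:
  -a + b - c + d = -14
  8a + 4b + 2c + d = 31
  125a + 25b + 5c + d = 634
  216a + 36b + 6c + d = 1127
Solving the system yields a = 6, b = -5, c = 2, d = -1.
So p(t) = 6t^3 - 5t^2 + 2t - 1.
Check: p(-1) = -14. ✓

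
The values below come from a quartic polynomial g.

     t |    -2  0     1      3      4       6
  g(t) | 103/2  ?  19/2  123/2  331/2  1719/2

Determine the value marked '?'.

The 5 known points determine the degree-4 polynomial uniquely.
Write g(t) = at^4 + bt^3 + ct^2 + dt + e. Substituting each data point gives a linear system:
  16a - 8b + 4c - 2d + e = 103/2
  a + b + c + d + e = 19/2
  81a + 27b + 9c + 3d + e = 123/2
  256a + 64b + 16c + 4d + e = 331/2
  1296a + 216b + 36c + 6d + e = 1719/2
Solving the system yields a = 1, b = -3, c = 5, d = 5, e = 3/2.
So g(t) = t^4 - 3t^3 + 5t^2 + 5t + 3/2.
Then g(0) = 3/2.

3/2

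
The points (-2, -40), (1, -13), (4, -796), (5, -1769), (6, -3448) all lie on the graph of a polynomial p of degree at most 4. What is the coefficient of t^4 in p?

-2

Write p(t) = at^4 + bt^3 + ct^2 + dt + e. Substituting each data point gives a linear system:
  16a - 8b + 4c - 2d + e = -40
  a + b + c + d + e = -13
  256a + 64b + 16c + 4d + e = -796
  625a + 125b + 25c + 5d + e = -1769
  1296a + 216b + 36c + 6d + e = -3448
Solving the system yields a = -2, b = -3, c = -6, d = 2, e = -4.
So p(t) = -2t^4 - 3t^3 - 6t^2 + 2t - 4.
The leading coefficient is -2.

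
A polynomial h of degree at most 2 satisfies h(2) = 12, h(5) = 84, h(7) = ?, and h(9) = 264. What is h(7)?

The 3 known points determine the degree-2 polynomial uniquely.
Write h(t) = at^2 + bt + c. Substituting each data point gives a linear system:
  4a + 2b + c = 12
  25a + 5b + c = 84
  81a + 9b + c = 264
Solving the system yields a = 3, b = 3, c = -6.
So h(t) = 3t^2 + 3t - 6.
Then h(7) = 162.

162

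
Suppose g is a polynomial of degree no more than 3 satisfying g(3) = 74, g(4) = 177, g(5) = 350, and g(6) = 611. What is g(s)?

Write g(s) = as^3 + bs^2 + cs + d. Substituting each data point gives a linear system:
  27a + 9b + 3c + d = 74
  64a + 16b + 4c + d = 177
  125a + 25b + 5c + d = 350
  216a + 36b + 6c + d = 611
Solving the system yields a = 3, b = -1, c = -1, d = 5.
So g(s) = 3s^3 - s^2 - s + 5.
Check: g(4) = 177. ✓

g(s) = 3s^3 - s^2 - s + 5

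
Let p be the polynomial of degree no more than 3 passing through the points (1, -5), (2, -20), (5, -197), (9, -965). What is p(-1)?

-5

Write p(x) = ax^3 + bx^2 + cx + d. Substituting each data point gives a linear system:
  a + b + c + d = -5
  8a + 4b + 2c + d = -20
  125a + 25b + 5c + d = -197
  729a + 81b + 9c + d = -965
Solving the system yields a = -1, b = -3, c = 1, d = -2.
So p(x) = -x³ - 3x² + x - 2.
Then p(-1) = -5.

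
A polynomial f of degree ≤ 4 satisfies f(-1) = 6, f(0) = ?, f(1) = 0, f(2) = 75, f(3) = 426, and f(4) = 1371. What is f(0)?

The 5 known points determine the degree-4 polynomial uniquely.
Write f(s) = as^4 + bs^3 + cs^2 + ds + e. Substituting each data point gives a linear system:
  a - b + c - d + e = 6
  a + b + c + d + e = 0
  16a + 8b + 4c + 2d + e = 75
  81a + 27b + 9c + 3d + e = 426
  256a + 64b + 16c + 4d + e = 1371
Solving the system yields a = 5, b = 3, c = -5, d = -6, e = 3.
So f(s) = 5s⁴ + 3s³ - 5s² - 6s + 3.
Then f(0) = 3.

3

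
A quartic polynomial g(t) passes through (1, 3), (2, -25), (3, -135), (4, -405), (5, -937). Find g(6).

-1857

Forward differences of the values at t = 1, 2, 3, 4, 5:
  g  : 3  -25  -135  -405  -937
  Δ  : -28  -110  -270  -532
  Δ^2: -82  -160  -262
  Δ^3: -78  -102
  Δ^4: -24
The fourth differences are constant, confirming degree 4.
Interpolating (Newton forward form) and evaluating at t = 6 gives g(6) = -1857.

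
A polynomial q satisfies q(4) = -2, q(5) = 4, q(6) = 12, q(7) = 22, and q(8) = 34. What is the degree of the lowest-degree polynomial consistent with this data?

2

Forward differences of the values at s = 4, 5, 6, 7, 8:
  q  : -2  4  12  22  34
  Δ  : 6  8  10  12
  Δ^2: 2  2  2
  Δ^3: 0  0
  Δ^4: 0
The second differences are constant (2) and nonzero, while all higher differences vanish, so the minimal degree is 2.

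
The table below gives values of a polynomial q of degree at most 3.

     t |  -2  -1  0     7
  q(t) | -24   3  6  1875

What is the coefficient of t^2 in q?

3

Write q(t) = at^3 + bt^2 + ct + d. Substituting each data point gives a linear system:
  -8a + 4b - 2c + d = -24
  -a + b - c + d = 3
  d = 6
  343a + 49b + 7c + d = 1875
Solving the system yields a = 5, b = 3, c = 1, d = 6.
So q(t) = 5t³ + 3t² + t + 6.
The coefficient of t^2 is 3.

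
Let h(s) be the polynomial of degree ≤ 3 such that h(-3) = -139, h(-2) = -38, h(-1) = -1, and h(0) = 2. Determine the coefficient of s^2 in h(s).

-2

Write h(s) = as^3 + bs^2 + cs + d. Substituting each data point gives a linear system:
  -27a + 9b - 3c + d = -139
  -8a + 4b - 2c + d = -38
  -a + b - c + d = -1
  d = 2
Solving the system yields a = 5, b = -2, c = -4, d = 2.
So h(s) = 5s^3 - 2s^2 - 4s + 2.
The coefficient of s^2 is -2.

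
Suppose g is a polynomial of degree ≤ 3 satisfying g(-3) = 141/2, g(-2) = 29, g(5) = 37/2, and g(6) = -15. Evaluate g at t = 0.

6

Write g(t) = at^3 + bt^2 + ct + d. Substituting each data point gives a linear system:
  -27a + 9b - 3c + d = 141/2
  -8a + 4b - 2c + d = 29
  125a + 25b + 5c + d = 37/2
  216a + 36b + 6c + d = -15
Solving the system yields a = -1, b = 5, c = 5/2, d = 6.
So g(t) = -t³ + 5t² + (5/2)t + 6.
Then g(0) = 6.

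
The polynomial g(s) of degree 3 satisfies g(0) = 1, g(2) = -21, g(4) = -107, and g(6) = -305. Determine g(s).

Using the Lagrange interpolation formula with nodes 0, 2, 4, 6:
  L_0(s) = (s - 2)(s - 4)(s - 6) / -48
  L_1(s) = s(s - 4)(s - 6) / 16
  L_2(s) = s(s - 2)(s - 6) / -16
  L_3(s) = s(s - 2)(s - 4) / 48
Then g(s) = 1·L_0(s) - 21·L_1(s) - 107·L_2(s) - 305·L_3(s).
Expanding and collecting terms gives g(s) = -s^3 - 2s^2 - 3s + 1.
Check: g(6) = -305. ✓

g(s) = -s^3 - 2s^2 - 3s + 1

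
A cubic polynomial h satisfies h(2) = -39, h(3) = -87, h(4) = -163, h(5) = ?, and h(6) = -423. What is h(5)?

The 4 known points determine the degree-3 polynomial uniquely.
Write h(u) = au^3 + bu^2 + cu + d. Substituting each data point gives a linear system:
  8a + 4b + 2c + d = -39
  27a + 9b + 3c + d = -87
  64a + 16b + 4c + d = -163
  216a + 36b + 6c + d = -423
Solving the system yields a = -1, b = -5, c = -4, d = -3.
So h(u) = -u³ - 5u² - 4u - 3.
Then h(5) = -273.

-273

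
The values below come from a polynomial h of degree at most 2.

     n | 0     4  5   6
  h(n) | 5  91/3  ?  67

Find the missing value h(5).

The 3 known points determine the degree-2 polynomial uniquely.
Write h(n) = an^2 + bn + c. Substituting each data point gives a linear system:
  c = 5
  16a + 4b + c = 91/3
  36a + 6b + c = 67
Solving the system yields a = 2, b = -5/3, c = 5.
So h(n) = 2n² - (5/3)n + 5.
Then h(5) = 140/3.

140/3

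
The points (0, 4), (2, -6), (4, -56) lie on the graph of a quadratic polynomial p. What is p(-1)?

-6

Using the Lagrange interpolation formula with nodes 0, 2, 4:
  L_0(n) = (n - 2)(n - 4) / 8
  L_1(n) = n(n - 4) / -4
  L_2(n) = n(n - 2) / 8
Then p(n) = 4·L_0(n) - 6·L_1(n) - 56·L_2(n).
Expanding and collecting terms gives p(n) = -5n^2 + 5n + 4.
Evaluating at n = -1: p(-1) = -6.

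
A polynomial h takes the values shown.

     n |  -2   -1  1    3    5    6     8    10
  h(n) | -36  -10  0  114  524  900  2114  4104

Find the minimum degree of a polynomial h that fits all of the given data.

Divided differences on the nodes -2, -1, 1, 3, 5, 6, 8, 10:
  order 0: -36  -10  0  114  524  900  2114  4104
  order 1: 26  5  57  205  376  607  995
  order 2: -7  13  37  57  77  97
  order 3: 4  4  4  4  4
  order 4: 0  0  0  0
  order 5: 0  0  0
  order 6: 0  0
  order 7: 0
The order-3 divided differences are all 4 (nonzero) and every higher order vanishes, so the data lies on a polynomial of degree exactly 3.

3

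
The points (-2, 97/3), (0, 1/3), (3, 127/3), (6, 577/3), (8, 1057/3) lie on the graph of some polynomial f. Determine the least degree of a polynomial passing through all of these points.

2

Divided differences on the nodes -2, 0, 3, 6, 8:
  order 0: 97/3  1/3  127/3  577/3  1057/3
  order 1: -16  14  50  80
  order 2: 6  6  6
  order 3: 0  0
  order 4: 0
The order-2 divided differences are all 6 (nonzero) and every higher order vanishes, so the data lies on a polynomial of degree exactly 2.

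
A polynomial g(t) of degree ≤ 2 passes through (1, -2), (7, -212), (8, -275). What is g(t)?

g(t) = -4t^2 - 3t + 5

Write g(t) = at^2 + bt + c. Substituting each data point gives a linear system:
  a + b + c = -2
  49a + 7b + c = -212
  64a + 8b + c = -275
Solving the system yields a = -4, b = -3, c = 5.
So g(t) = -4t² - 3t + 5.
Check: g(1) = -2. ✓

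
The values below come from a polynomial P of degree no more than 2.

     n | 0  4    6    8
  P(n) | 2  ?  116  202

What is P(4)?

The 3 known points determine the degree-2 polynomial uniquely.
Write P(n) = an^2 + bn + c. Substituting each data point gives a linear system:
  c = 2
  36a + 6b + c = 116
  64a + 8b + c = 202
Solving the system yields a = 3, b = 1, c = 2.
So P(n) = 3n² + n + 2.
Then P(4) = 54.

54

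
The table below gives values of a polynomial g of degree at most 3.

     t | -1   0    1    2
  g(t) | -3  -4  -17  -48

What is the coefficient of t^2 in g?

-6

Write g(t) = at^3 + bt^2 + ct + d. Substituting each data point gives a linear system:
  -a + b - c + d = -3
  d = -4
  a + b + c + d = -17
  8a + 4b + 2c + d = -48
Solving the system yields a = -1, b = -6, c = -6, d = -4.
So g(t) = -t³ - 6t² - 6t - 4.
The coefficient of t^2 is -6.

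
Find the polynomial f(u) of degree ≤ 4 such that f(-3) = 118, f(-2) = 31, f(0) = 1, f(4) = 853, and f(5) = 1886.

Write f(u) = au^4 + bu^3 + cu^2 + du + e. Substituting each data point gives a linear system:
  81a - 27b + 9c - 3d + e = 118
  16a - 8b + 4c - 2d + e = 31
  e = 1
  256a + 64b + 16c + 4d + e = 853
  625a + 125b + 25c + 5d + e = 1886
Solving the system yields a = 2, b = 4, c = 6, d = -3, e = 1.
So f(u) = 2u^4 + 4u^3 + 6u^2 - 3u + 1.
Check: f(-3) = 118. ✓

f(u) = 2u^4 + 4u^3 + 6u^2 - 3u + 1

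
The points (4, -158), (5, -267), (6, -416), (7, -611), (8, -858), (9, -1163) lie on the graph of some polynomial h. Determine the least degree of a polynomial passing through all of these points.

Forward differences of the values at n = 4, 5, 6, 7, 8, 9:
  h  : -158  -267  -416  -611  -858  -1163
  Δ  : -109  -149  -195  -247  -305
  Δ^2: -40  -46  -52  -58
  Δ^3: -6  -6  -6
  Δ^4: 0  0
  Δ^5: 0
The third differences are constant (-6) and nonzero, while all higher differences vanish, so the minimal degree is 3.

3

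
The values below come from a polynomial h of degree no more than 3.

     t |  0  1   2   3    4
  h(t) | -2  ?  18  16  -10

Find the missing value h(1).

8

On equispaced nodes a degree-3 polynomial has vanishing fourth forward difference, so
  h(0) - 4·h(1) + 6·h(2) - 4·h(3) + h(4) = 0.
Substituting the known values and solving for h(1):
  -4·h(1) = -32
  h(1) = 8.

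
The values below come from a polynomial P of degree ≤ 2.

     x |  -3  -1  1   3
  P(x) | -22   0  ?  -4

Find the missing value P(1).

6

On equispaced nodes a degree-2 polynomial has vanishing third forward difference, so
  - P(-3) + 3·P(-1) - 3·P(1) + P(3) = 0.
Substituting the known values and solving for P(1):
  -3·P(1) = -18
  P(1) = 6.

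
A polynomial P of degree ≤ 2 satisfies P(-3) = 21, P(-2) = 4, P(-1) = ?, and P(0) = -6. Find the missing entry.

On equispaced nodes a degree-2 polynomial has vanishing third forward difference, so
  - P(-3) + 3·P(-2) - 3·P(-1) + P(0) = 0.
Substituting the known values and solving for P(-1):
  -3·P(-1) = 15
  P(-1) = -5.

-5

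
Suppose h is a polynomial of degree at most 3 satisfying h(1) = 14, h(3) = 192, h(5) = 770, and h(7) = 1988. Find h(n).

Using the Lagrange interpolation formula with nodes 1, 3, 5, 7:
  L_0(n) = (n - 3)(n - 5)(n - 7) / -48
  L_1(n) = (n - 1)(n - 5)(n - 7) / 16
  L_2(n) = (n - 1)(n - 3)(n - 7) / -16
  L_3(n) = (n - 1)(n - 3)(n - 5) / 48
Then h(n) = 14·L_0(n) + 192·L_1(n) + 770·L_2(n) + 1988·L_3(n).
Expanding and collecting terms gives h(n) = 5n³ + 5n² + 4n.
Check: h(5) = 770. ✓

h(n) = 5n^3 + 5n^2 + 4n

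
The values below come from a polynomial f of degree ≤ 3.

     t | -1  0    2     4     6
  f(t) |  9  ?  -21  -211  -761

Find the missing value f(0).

The 4 known points determine the degree-3 polynomial uniquely.
Write f(t) = at^3 + bt^2 + ct + d. Substituting each data point gives a linear system:
  -a + b - c + d = 9
  8a + 4b + 2c + d = -21
  64a + 16b + 4c + d = -211
  216a + 36b + 6c + d = -761
Solving the system yields a = -4, b = 3, c = -1, d = 1.
So f(t) = -4t³ + 3t² - t + 1.
Then f(0) = 1.

1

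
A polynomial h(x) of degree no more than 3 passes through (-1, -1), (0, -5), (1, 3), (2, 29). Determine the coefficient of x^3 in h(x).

1

Write h(x) = ax^3 + bx^2 + cx + d. Substituting each data point gives a linear system:
  -a + b - c + d = -1
  d = -5
  a + b + c + d = 3
  8a + 4b + 2c + d = 29
Solving the system yields a = 1, b = 6, c = 1, d = -5.
So h(x) = x^3 + 6x^2 + x - 5.
The leading coefficient is 1.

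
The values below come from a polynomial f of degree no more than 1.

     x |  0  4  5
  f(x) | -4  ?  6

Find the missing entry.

4

The 2 known points determine the degree-1 polynomial uniquely.
Write f(x) = ax + b. Substituting each data point gives a linear system:
  b = -4
  5a + b = 6
Solving the system yields a = 2, b = -4.
So f(x) = 2x - 4.
Then f(4) = 4.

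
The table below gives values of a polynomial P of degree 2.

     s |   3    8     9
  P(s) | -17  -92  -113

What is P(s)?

P(s) = -s^2 - 4s + 4

Using the Lagrange interpolation formula with nodes 3, 8, 9:
  L_0(s) = (s - 8)(s - 9) / 30
  L_1(s) = (s - 3)(s - 9) / -5
  L_2(s) = (s - 3)(s - 8) / 6
Then P(s) = -17·L_0(s) - 92·L_1(s) - 113·L_2(s).
Expanding and collecting terms gives P(s) = -s^2 - 4s + 4.
Check: P(8) = -92. ✓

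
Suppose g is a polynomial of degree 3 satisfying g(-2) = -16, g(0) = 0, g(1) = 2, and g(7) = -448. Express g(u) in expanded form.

g(u) = -u^3 - 3u^2 + 6u

Write g(u) = au^3 + bu^2 + cu + d. Substituting each data point gives a linear system:
  -8a + 4b - 2c + d = -16
  d = 0
  a + b + c + d = 2
  343a + 49b + 7c + d = -448
Solving the system yields a = -1, b = -3, c = 6, d = 0.
So g(u) = -u³ - 3u² + 6u.
Check: g(0) = 0. ✓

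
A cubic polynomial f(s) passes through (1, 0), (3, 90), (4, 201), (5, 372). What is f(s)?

f(s) = 2s^3 + 6s^2 - 5s - 3

Using the Lagrange interpolation formula with nodes 1, 3, 4, 5:
  L_0(s) = (s - 3)(s - 4)(s - 5) / -24
  L_1(s) = (s - 1)(s - 4)(s - 5) / 4
  L_2(s) = (s - 1)(s - 3)(s - 5) / -3
  L_3(s) = (s - 1)(s - 3)(s - 4) / 8
Then f(s) = 0·L_0(s) + 90·L_1(s) + 201·L_2(s) + 372·L_3(s).
Expanding and collecting terms gives f(s) = 2s^3 + 6s^2 - 5s - 3.
Check: f(5) = 372. ✓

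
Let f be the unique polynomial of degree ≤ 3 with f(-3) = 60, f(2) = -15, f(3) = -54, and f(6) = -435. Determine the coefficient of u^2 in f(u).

0

Write f(u) = au^3 + bu^2 + cu + d. Substituting each data point gives a linear system:
  -27a + 9b - 3c + d = 60
  8a + 4b + 2c + d = -15
  27a + 9b + 3c + d = -54
  216a + 36b + 6c + d = -435
Solving the system yields a = -2, b = 0, c = -1, d = 3.
So f(u) = -2u^3 - u + 3.
The coefficient of u^2 is 0.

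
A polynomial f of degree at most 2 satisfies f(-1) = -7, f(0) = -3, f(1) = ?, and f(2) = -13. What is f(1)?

On equispaced nodes a degree-2 polynomial has vanishing third forward difference, so
  - f(-1) + 3·f(0) - 3·f(1) + f(2) = 0.
Substituting the known values and solving for f(1):
  -3·f(1) = 15
  f(1) = -5.

-5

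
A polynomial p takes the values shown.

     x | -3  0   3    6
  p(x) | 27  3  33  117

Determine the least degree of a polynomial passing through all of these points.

Divided differences on the nodes -3, 0, 3, 6:
  order 0: 27  3  33  117
  order 1: -8  10  28
  order 2: 3  3
  order 3: 0
The order-2 divided differences are all 3 (nonzero) and every higher order vanishes, so the data lies on a polynomial of degree exactly 2.

2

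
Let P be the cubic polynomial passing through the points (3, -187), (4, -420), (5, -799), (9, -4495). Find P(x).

Write P(x) = ax^3 + bx^2 + cx + d. Substituting each data point gives a linear system:
  27a + 9b + 3c + d = -187
  64a + 16b + 4c + d = -420
  125a + 25b + 5c + d = -799
  729a + 81b + 9c + d = -4495
Solving the system yields a = -6, b = -1, c = -4, d = -4.
So P(x) = -6x^3 - x^2 - 4x - 4.
Check: P(3) = -187. ✓

P(x) = -6x^3 - x^2 - 4x - 4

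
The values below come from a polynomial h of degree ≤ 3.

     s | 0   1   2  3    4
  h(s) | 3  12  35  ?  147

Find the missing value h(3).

78

The 4 known points determine the degree-3 polynomial uniquely.
Write h(s) = as^3 + bs^2 + cs + d. Substituting each data point gives a linear system:
  d = 3
  a + b + c + d = 12
  8a + 4b + 2c + d = 35
  64a + 16b + 4c + d = 147
Solving the system yields a = 1, b = 4, c = 4, d = 3.
So h(s) = s^3 + 4s^2 + 4s + 3.
Then h(3) = 78.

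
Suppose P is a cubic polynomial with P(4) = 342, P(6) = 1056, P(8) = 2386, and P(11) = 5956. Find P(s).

Write P(s) = as^3 + bs^2 + cs + d. Substituting each data point gives a linear system:
  64a + 16b + 4c + d = 342
  216a + 36b + 6c + d = 1056
  512a + 64b + 8c + d = 2386
  1331a + 121b + 11c + d = 5956
Solving the system yields a = 4, b = 5, c = 3, d = -6.
So P(s) = 4s^3 + 5s^2 + 3s - 6.
Check: P(8) = 2386. ✓

P(s) = 4s^3 + 5s^2 + 3s - 6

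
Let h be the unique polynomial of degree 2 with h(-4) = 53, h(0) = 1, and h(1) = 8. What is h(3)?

46

Write h(t) = at^2 + bt + c. Substituting each data point gives a linear system:
  16a - 4b + c = 53
  c = 1
  a + b + c = 8
Solving the system yields a = 4, b = 3, c = 1.
So h(t) = 4t^2 + 3t + 1.
Then h(3) = 46.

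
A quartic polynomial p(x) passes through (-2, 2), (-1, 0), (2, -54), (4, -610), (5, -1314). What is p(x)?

p(x) = -x^4 - 5x^3 - 4x^2 + 6x + 6

Write p(x) = ax^4 + bx^3 + cx^2 + dx + e. Substituting each data point gives a linear system:
  16a - 8b + 4c - 2d + e = 2
  a - b + c - d + e = 0
  16a + 8b + 4c + 2d + e = -54
  256a + 64b + 16c + 4d + e = -610
  625a + 125b + 25c + 5d + e = -1314
Solving the system yields a = -1, b = -5, c = -4, d = 6, e = 6.
So p(x) = -x⁴ - 5x³ - 4x² + 6x + 6.
Check: p(4) = -610. ✓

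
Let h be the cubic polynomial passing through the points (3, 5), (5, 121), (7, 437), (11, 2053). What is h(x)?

h(x) = 2x^3 - 5x^2 - 4

Using the Lagrange interpolation formula with nodes 3, 5, 7, 11:
  L_0(x) = (x - 5)(x - 7)(x - 11) / -64
  L_1(x) = (x - 3)(x - 7)(x - 11) / 24
  L_2(x) = (x - 3)(x - 5)(x - 11) / -32
  L_3(x) = (x - 3)(x - 5)(x - 7) / 192
Then h(x) = 5·L_0(x) + 121·L_1(x) + 437·L_2(x) + 2053·L_3(x).
Expanding and collecting terms gives h(x) = 2x^3 - 5x^2 - 4.
Check: h(5) = 121. ✓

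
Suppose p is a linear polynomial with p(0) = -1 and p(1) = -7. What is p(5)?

-31

Using the Lagrange interpolation formula with nodes 0, 1:
  L_0(s) = (s - 1) / -1
  L_1(s) = s / 1
Then p(s) = -1·L_0(s) - 7·L_1(s).
Expanding and collecting terms gives p(s) = -6s - 1.
Evaluating at s = 5: p(5) = -31.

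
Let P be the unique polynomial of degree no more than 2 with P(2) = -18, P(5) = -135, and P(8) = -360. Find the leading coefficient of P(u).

-6

Write P(u) = au^2 + bu + c. Substituting each data point gives a linear system:
  4a + 2b + c = -18
  25a + 5b + c = -135
  64a + 8b + c = -360
Solving the system yields a = -6, b = 3, c = 0.
So P(u) = -6u^2 + 3u.
The leading coefficient is -6.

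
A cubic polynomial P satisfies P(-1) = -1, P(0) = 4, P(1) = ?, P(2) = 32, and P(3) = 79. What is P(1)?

11

On equispaced nodes a degree-3 polynomial has vanishing fourth forward difference, so
  P(-1) - 4·P(0) + 6·P(1) - 4·P(2) + P(3) = 0.
Substituting the known values and solving for P(1):
  6·P(1) = 66
  P(1) = 11.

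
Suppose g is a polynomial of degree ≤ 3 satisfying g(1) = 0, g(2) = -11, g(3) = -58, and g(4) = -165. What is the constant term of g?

Write g(u) = au^3 + bu^2 + cu + d. Substituting each data point gives a linear system:
  a + b + c + d = 0
  8a + 4b + 2c + d = -11
  27a + 9b + 3c + d = -58
  64a + 16b + 4c + d = -165
Solving the system yields a = -4, b = 6, c = -1, d = -1.
So g(u) = -4u^3 + 6u^2 - u - 1.
The constant term is -1.

-1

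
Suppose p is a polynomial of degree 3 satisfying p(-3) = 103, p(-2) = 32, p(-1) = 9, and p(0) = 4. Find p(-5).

Forward differences of the values at t = -3, -2, -1, 0:
  p  : 103  32  9  4
  Δ  : -71  -23  -5
  Δ^2: 48  18
  Δ^3: -30
The third differences are constant, confirming degree 3.
Interpolating (Newton forward form) and evaluating at t = -5 gives p(-5) = 509.

509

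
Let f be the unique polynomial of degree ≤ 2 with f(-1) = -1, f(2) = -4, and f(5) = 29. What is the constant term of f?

Write f(u) = au^2 + bu + c. Substituting each data point gives a linear system:
  a - b + c = -1
  4a + 2b + c = -4
  25a + 5b + c = 29
Solving the system yields a = 2, b = -3, c = -6.
So f(u) = 2u^2 - 3u - 6.
The constant term is -6.

-6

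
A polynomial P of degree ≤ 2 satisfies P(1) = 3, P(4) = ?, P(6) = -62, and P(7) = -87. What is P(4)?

The 3 known points determine the degree-2 polynomial uniquely.
Write P(n) = an^2 + bn + c. Substituting each data point gives a linear system:
  a + b + c = 3
  36a + 6b + c = -62
  49a + 7b + c = -87
Solving the system yields a = -2, b = 1, c = 4.
So P(n) = -2n^2 + n + 4.
Then P(4) = -24.

-24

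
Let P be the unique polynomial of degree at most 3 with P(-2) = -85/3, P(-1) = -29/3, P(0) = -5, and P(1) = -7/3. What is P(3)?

45

Write P(x) = ax^3 + bx^2 + cx + d. Substituting each data point gives a linear system:
  -8a + 4b - 2c + d = -85/3
  -a + b - c + d = -29/3
  d = -5
  a + b + c + d = -7/3
Solving the system yields a = 2, b = -1, c = 5/3, d = -5.
So P(x) = 2x^3 - x^2 + (5/3)x - 5.
Then P(3) = 45.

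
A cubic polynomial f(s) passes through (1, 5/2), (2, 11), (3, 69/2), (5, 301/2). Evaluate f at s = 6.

255

Write f(s) = as^3 + bs^2 + cs + d. Substituting each data point gives a linear system:
  a + b + c + d = 5/2
  8a + 4b + 2c + d = 11
  27a + 9b + 3c + d = 69/2
  125a + 25b + 5c + d = 301/2
Solving the system yields a = 1, b = 3/2, c = -3, d = 3.
So f(s) = s^3 + (3/2)s^2 - 3s + 3.
Then f(6) = 255.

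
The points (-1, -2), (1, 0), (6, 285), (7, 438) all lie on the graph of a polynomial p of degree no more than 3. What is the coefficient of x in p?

0

Write p(x) = ax^3 + bx^2 + cx + d. Substituting each data point gives a linear system:
  -a + b - c + d = -2
  a + b + c + d = 0
  216a + 36b + 6c + d = 285
  343a + 49b + 7c + d = 438
Solving the system yields a = 1, b = 2, c = 0, d = -3.
So p(x) = x³ + 2x² - 3.
The coefficient of x is 0.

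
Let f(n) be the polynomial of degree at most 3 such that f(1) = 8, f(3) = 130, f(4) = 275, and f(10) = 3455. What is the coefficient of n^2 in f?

4

Write f(n) = an^3 + bn^2 + cn + d. Substituting each data point gives a linear system:
  a + b + c + d = 8
  27a + 9b + 3c + d = 130
  64a + 16b + 4c + d = 275
  1000a + 100b + 10c + d = 3455
Solving the system yields a = 3, b = 4, c = 6, d = -5.
So f(n) = 3n^3 + 4n^2 + 6n - 5.
The coefficient of n^2 is 4.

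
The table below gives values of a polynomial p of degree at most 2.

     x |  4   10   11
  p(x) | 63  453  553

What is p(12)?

663

Write p(x) = ax^2 + bx + c. Substituting each data point gives a linear system:
  16a + 4b + c = 63
  100a + 10b + c = 453
  121a + 11b + c = 553
Solving the system yields a = 5, b = -5, c = 3.
So p(x) = 5x² - 5x + 3.
Then p(12) = 663.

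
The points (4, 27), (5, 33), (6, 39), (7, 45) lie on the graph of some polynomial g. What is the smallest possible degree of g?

1

Forward differences of the values at s = 4, 5, 6, 7:
  g  : 27  33  39  45
  Δ  : 6  6  6
  Δ^2: 0  0
  Δ^3: 0
The first differences are constant (6) and nonzero, while all higher differences vanish, so the minimal degree is 1.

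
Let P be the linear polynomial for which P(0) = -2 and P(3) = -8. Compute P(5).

-12

Using the Lagrange interpolation formula with nodes 0, 3:
  L_0(t) = (t - 3) / -3
  L_1(t) = t / 3
Then P(t) = -2·L_0(t) - 8·L_1(t).
Expanding and collecting terms gives P(t) = -2t - 2.
Evaluating at t = 5: P(5) = -12.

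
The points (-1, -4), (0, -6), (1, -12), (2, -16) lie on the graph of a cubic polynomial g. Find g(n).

Using the Lagrange interpolation formula with nodes -1, 0, 1, 2:
  L_0(n) = n(n - 1)(n - 2) / -6
  L_1(n) = (n + 1)(n - 1)(n - 2) / 2
  L_2(n) = (n + 1)n(n - 2) / -2
  L_3(n) = (n + 1)n(n - 1) / 6
Then g(n) = -4·L_0(n) - 6·L_1(n) - 12·L_2(n) - 16·L_3(n).
Expanding and collecting terms gives g(n) = n^3 - 2n^2 - 5n - 6.
Check: g(0) = -6. ✓

g(n) = n^3 - 2n^2 - 5n - 6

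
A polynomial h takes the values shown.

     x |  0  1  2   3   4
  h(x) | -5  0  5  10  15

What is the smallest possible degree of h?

1

Forward differences of the values at x = 0, 1, 2, 3, 4:
  h  : -5  0  5  10  15
  Δ  : 5  5  5  5
  Δ^2: 0  0  0
  Δ^3: 0  0
  Δ^4: 0
The first differences are constant (5) and nonzero, while all higher differences vanish, so the minimal degree is 1.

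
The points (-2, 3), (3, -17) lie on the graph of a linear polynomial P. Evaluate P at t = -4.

Write P(t) = at + b. Substituting each data point gives a linear system:
  -2a + b = 3
  3a + b = -17
Solving the system yields a = -4, b = -5.
So P(t) = -4t - 5.
Then P(-4) = 11.

11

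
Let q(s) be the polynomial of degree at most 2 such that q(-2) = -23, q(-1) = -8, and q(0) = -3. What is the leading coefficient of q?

-5

Write q(s) = as^2 + bs + c. Substituting each data point gives a linear system:
  4a - 2b + c = -23
  a - b + c = -8
  c = -3
Solving the system yields a = -5, b = 0, c = -3.
So q(s) = -5s^2 - 3.
The leading coefficient is -5.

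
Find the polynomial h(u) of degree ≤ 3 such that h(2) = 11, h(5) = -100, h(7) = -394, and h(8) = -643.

Write h(u) = au^3 + bu^2 + cu + d. Substituting each data point gives a linear system:
  8a + 4b + 2c + d = 11
  125a + 25b + 5c + d = -100
  343a + 49b + 7c + d = -394
  512a + 64b + 8c + d = -643
Solving the system yields a = -2, b = 6, c = -1, d = 5.
So h(u) = -2u^3 + 6u^2 - u + 5.
Check: h(2) = 11. ✓

h(u) = -2u^3 + 6u^2 - u + 5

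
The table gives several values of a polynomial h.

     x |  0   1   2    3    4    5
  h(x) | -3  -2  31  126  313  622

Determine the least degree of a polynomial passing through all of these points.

3

Forward differences of the values at x = 0, 1, 2, 3, 4, 5:
  h  : -3  -2  31  126  313  622
  Δ  : 1  33  95  187  309
  Δ^2: 32  62  92  122
  Δ^3: 30  30  30
  Δ^4: 0  0
  Δ^5: 0
The third differences are constant (30) and nonzero, while all higher differences vanish, so the minimal degree is 3.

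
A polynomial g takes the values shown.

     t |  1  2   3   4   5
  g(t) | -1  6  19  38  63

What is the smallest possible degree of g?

Forward differences of the values at t = 1, 2, 3, 4, 5:
  g  : -1  6  19  38  63
  Δ  : 7  13  19  25
  Δ^2: 6  6  6
  Δ^3: 0  0
  Δ^4: 0
The second differences are constant (6) and nonzero, while all higher differences vanish, so the minimal degree is 2.

2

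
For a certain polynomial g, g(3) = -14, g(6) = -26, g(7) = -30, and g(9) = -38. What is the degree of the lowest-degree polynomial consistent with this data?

1

Divided differences on the nodes 3, 6, 7, 9:
  order 0: -14  -26  -30  -38
  order 1: -4  -4  -4
  order 2: 0  0
  order 3: 0
The order-1 divided differences are all -4 (nonzero) and every higher order vanishes, so the data lies on a polynomial of degree exactly 1.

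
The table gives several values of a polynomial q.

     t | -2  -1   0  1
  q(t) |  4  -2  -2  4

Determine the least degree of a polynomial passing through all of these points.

2

Forward differences of the values at t = -2, -1, 0, 1:
  q  : 4  -2  -2  4
  Δ  : -6  0  6
  Δ^2: 6  6
  Δ^3: 0
The second differences are constant (6) and nonzero, while all higher differences vanish, so the minimal degree is 2.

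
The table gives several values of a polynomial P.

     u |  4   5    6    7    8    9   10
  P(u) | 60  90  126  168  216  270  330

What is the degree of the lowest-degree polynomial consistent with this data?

Forward differences of the values at u = 4, 5, 6, 7, 8, 9, 10:
  P  : 60  90  126  168  216  270  330
  Δ  : 30  36  42  48  54  60
  Δ^2: 6  6  6  6  6
  Δ^3: 0  0  0  0
  Δ^4: 0  0  0
  Δ^5: 0  0
  Δ^6: 0
The second differences are constant (6) and nonzero, while all higher differences vanish, so the minimal degree is 2.

2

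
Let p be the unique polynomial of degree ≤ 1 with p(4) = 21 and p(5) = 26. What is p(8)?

41

Write p(u) = au + b. Substituting each data point gives a linear system:
  4a + b = 21
  5a + b = 26
Solving the system yields a = 5, b = 1.
So p(u) = 5u + 1.
Then p(8) = 41.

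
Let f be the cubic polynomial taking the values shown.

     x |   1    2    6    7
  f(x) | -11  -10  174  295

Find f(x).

Using the Lagrange interpolation formula with nodes 1, 2, 6, 7:
  L_0(x) = (x - 2)(x - 6)(x - 7) / -30
  L_1(x) = (x - 1)(x - 6)(x - 7) / 20
  L_2(x) = (x - 1)(x - 2)(x - 7) / -20
  L_3(x) = (x - 1)(x - 2)(x - 6) / 30
Then f(x) = -11·L_0(x) - 10·L_1(x) + 174·L_2(x) + 295·L_3(x).
Expanding and collecting terms gives f(x) = x³ - 6x - 6.
Check: f(2) = -10. ✓

f(x) = x^3 - 6x - 6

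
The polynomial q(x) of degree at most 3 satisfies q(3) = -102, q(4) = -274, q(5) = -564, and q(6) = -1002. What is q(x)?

q(x) = -5x^3 + x^2 + 6x + 6

Using the Lagrange interpolation formula with nodes 3, 4, 5, 6:
  L_0(x) = (x - 4)(x - 5)(x - 6) / -6
  L_1(x) = (x - 3)(x - 5)(x - 6) / 2
  L_2(x) = (x - 3)(x - 4)(x - 6) / -2
  L_3(x) = (x - 3)(x - 4)(x - 5) / 6
Then q(x) = -102·L_0(x) - 274·L_1(x) - 564·L_2(x) - 1002·L_3(x).
Expanding and collecting terms gives q(x) = -5x³ + x² + 6x + 6.
Check: q(3) = -102. ✓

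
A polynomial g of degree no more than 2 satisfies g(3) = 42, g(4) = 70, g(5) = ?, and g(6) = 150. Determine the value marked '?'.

106

The 3 known points determine the degree-2 polynomial uniquely.
Write g(x) = ax^2 + bx + c. Substituting each data point gives a linear system:
  9a + 3b + c = 42
  16a + 4b + c = 70
  36a + 6b + c = 150
Solving the system yields a = 4, b = 0, c = 6.
So g(x) = 4x^2 + 6.
Then g(5) = 106.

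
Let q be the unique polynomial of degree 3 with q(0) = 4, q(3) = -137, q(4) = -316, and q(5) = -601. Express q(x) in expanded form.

Using the Lagrange interpolation formula with nodes 0, 3, 4, 5:
  L_0(x) = (x - 3)(x - 4)(x - 5) / -60
  L_1(x) = x(x - 4)(x - 5) / 6
  L_2(x) = x(x - 3)(x - 5) / -4
  L_3(x) = x(x - 3)(x - 4) / 10
Then q(x) = 4·L_0(x) - 137·L_1(x) - 316·L_2(x) - 601·L_3(x).
Expanding and collecting terms gives q(x) = -4x^3 - 5x^2 + 4x + 4.
Check: q(4) = -316. ✓

q(x) = -4x^3 - 5x^2 + 4x + 4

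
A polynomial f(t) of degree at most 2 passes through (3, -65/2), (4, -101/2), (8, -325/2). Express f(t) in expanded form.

f(t) = -2t^2 - 4t - 5/2

Using the Lagrange interpolation formula with nodes 3, 4, 8:
  L_0(t) = (t - 4)(t - 8) / 5
  L_1(t) = (t - 3)(t - 8) / -4
  L_2(t) = (t - 3)(t - 4) / 20
Then f(t) = -65/2·L_0(t) - 101/2·L_1(t) - 325/2·L_2(t).
Expanding and collecting terms gives f(t) = -2t^2 - 4t - 5/2.
Check: f(8) = -325/2. ✓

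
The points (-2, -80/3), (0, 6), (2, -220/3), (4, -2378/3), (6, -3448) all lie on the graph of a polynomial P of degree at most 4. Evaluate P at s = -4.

Using the Lagrange interpolation formula with nodes -2, 0, 2, 4, 6:
  L_0(s) = s(s - 2)(s - 4)(s - 6) / 384
  L_1(s) = (s + 2)(s - 2)(s - 4)(s - 6) / -96
  L_2(s) = (s + 2)s(s - 4)(s - 6) / 64
  L_3(s) = (s + 2)s(s - 2)(s - 6) / -96
  L_4(s) = (s + 2)s(s - 2)(s - 4) / 384
Then P(s) = -80/3·L_0(s) + 6·L_1(s) - 220/3·L_2(s) - 2378/3·L_3(s) - 3448·L_4(s).
Expanding and collecting terms gives P(s) = -2s^4 - 3s^3 - 6s^2 + (1/3)s + 6.
Evaluating at s = -4: P(-4) = -1234/3.

-1234/3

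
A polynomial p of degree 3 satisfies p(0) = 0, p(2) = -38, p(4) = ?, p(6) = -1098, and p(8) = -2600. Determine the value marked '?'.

-324

The 4 known points determine the degree-3 polynomial uniquely.
Write p(t) = at^3 + bt^2 + ct + d. Substituting each data point gives a linear system:
  d = 0
  8a + 4b + 2c + d = -38
  216a + 36b + 6c + d = -1098
  512a + 64b + 8c + d = -2600
Solving the system yields a = -5, b = -1, c = 3, d = 0.
So p(t) = -5t³ - t² + 3t.
Then p(4) = -324.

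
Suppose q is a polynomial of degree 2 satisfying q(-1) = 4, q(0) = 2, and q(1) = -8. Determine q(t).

q(t) = -4t^2 - 6t + 2

Using the Lagrange interpolation formula with nodes -1, 0, 1:
  L_0(t) = t(t - 1) / 2
  L_1(t) = (t + 1)(t - 1) / -1
  L_2(t) = (t + 1)t / 2
Then q(t) = 4·L_0(t) + 2·L_1(t) - 8·L_2(t).
Expanding and collecting terms gives q(t) = -4t² - 6t + 2.
Check: q(-1) = 4. ✓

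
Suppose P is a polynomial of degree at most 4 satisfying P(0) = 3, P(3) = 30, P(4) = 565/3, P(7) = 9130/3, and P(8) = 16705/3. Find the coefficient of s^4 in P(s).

Write P(s) = as^4 + bs^3 + cs^2 + ds + e. Substituting each data point gives a linear system:
  e = 3
  81a + 27b + 9c + 3d + e = 30
  256a + 64b + 16c + 4d + e = 565/3
  2401a + 343b + 49c + 7d + e = 9130/3
  4096a + 512b + 64c + 8d + e = 16705/3
Solving the system yields a = 2, b = -5, c = -5/3, d = 5, e = 3.
So P(s) = 2s⁴ - 5s³ - (5/3)s² + 5s + 3.
The leading coefficient is 2.

2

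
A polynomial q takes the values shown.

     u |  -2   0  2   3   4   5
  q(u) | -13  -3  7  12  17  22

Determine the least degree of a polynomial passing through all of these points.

1

Divided differences on the nodes -2, 0, 2, 3, 4, 5:
  order 0: -13  -3  7  12  17  22
  order 1: 5  5  5  5  5
  order 2: 0  0  0  0
  order 3: 0  0  0
  order 4: 0  0
  order 5: 0
The order-1 divided differences are all 5 (nonzero) and every higher order vanishes, so the data lies on a polynomial of degree exactly 1.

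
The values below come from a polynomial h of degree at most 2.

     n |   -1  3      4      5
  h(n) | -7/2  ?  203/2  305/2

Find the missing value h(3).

121/2

The 3 known points determine the degree-2 polynomial uniquely.
Write h(n) = an^2 + bn + c. Substituting each data point gives a linear system:
  a - b + c = -7/2
  16a + 4b + c = 203/2
  25a + 5b + c = 305/2
Solving the system yields a = 5, b = 6, c = -5/2.
So h(n) = 5n² + 6n - 5/2.
Then h(3) = 121/2.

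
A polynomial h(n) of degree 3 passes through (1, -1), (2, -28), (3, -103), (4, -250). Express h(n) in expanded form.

h(n) = -4n^3 + n + 2

Write h(n) = an^3 + bn^2 + cn + d. Substituting each data point gives a linear system:
  a + b + c + d = -1
  8a + 4b + 2c + d = -28
  27a + 9b + 3c + d = -103
  64a + 16b + 4c + d = -250
Solving the system yields a = -4, b = 0, c = 1, d = 2.
So h(n) = -4n³ + n + 2.
Check: h(3) = -103. ✓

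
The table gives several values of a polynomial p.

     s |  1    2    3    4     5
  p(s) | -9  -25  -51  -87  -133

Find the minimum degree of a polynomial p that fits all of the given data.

Forward differences of the values at s = 1, 2, 3, 4, 5:
  p  : -9  -25  -51  -87  -133
  Δ  : -16  -26  -36  -46
  Δ^2: -10  -10  -10
  Δ^3: 0  0
  Δ^4: 0
The second differences are constant (-10) and nonzero, while all higher differences vanish, so the minimal degree is 2.

2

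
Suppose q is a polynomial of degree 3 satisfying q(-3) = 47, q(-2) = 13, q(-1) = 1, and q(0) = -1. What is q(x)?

Write q(x) = ax^3 + bx^2 + cx + d. Substituting each data point gives a linear system:
  -27a + 9b - 3c + d = 47
  -8a + 4b - 2c + d = 13
  -a + b - c + d = 1
  d = -1
Solving the system yields a = -2, b = -1, c = -1, d = -1.
So q(x) = -2x^3 - x^2 - x - 1.
Check: q(0) = -1. ✓

q(x) = -2x^3 - x^2 - x - 1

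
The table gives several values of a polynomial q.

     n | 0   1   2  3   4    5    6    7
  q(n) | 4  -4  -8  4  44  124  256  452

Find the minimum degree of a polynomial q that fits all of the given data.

Forward differences of the values at n = 0, 1, 2, 3, 4, 5, 6, 7:
  q  : 4  -4  -8  4  44  124  256  452
  Δ  : -8  -4  12  40  80  132  196
  Δ^2: 4  16  28  40  52  64
  Δ^3: 12  12  12  12  12
  Δ^4: 0  0  0  0
  Δ^5: 0  0  0
  Δ^6: 0  0
  Δ^7: 0
The third differences are constant (12) and nonzero, while all higher differences vanish, so the minimal degree is 3.

3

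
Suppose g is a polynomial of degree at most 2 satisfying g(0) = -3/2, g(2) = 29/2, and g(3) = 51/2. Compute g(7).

Write g(s) = as^2 + bs + c. Substituting each data point gives a linear system:
  c = -3/2
  4a + 2b + c = 29/2
  9a + 3b + c = 51/2
Solving the system yields a = 1, b = 6, c = -3/2.
So g(s) = s^2 + 6s - 3/2.
Then g(7) = 179/2.

179/2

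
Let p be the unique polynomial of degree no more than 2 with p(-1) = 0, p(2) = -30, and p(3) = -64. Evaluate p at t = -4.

Write p(t) = at^2 + bt + c. Substituting each data point gives a linear system:
  a - b + c = 0
  4a + 2b + c = -30
  9a + 3b + c = -64
Solving the system yields a = -6, b = -4, c = 2.
So p(t) = -6t² - 4t + 2.
Then p(-4) = -78.

-78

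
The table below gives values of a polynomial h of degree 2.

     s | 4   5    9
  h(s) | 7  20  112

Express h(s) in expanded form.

Write h(s) = as^2 + bs + c. Substituting each data point gives a linear system:
  16a + 4b + c = 7
  25a + 5b + c = 20
  81a + 9b + c = 112
Solving the system yields a = 2, b = -5, c = -5.
So h(s) = 2s^2 - 5s - 5.
Check: h(4) = 7. ✓

h(s) = 2s^2 - 5s - 5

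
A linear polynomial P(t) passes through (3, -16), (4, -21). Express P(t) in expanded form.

Using the Lagrange interpolation formula with nodes 3, 4:
  L_0(t) = (t - 4) / -1
  L_1(t) = (t - 3) / 1
Then P(t) = -16·L_0(t) - 21·L_1(t).
Expanding and collecting terms gives P(t) = -5t - 1.
Check: P(3) = -16. ✓

P(t) = -5t - 1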